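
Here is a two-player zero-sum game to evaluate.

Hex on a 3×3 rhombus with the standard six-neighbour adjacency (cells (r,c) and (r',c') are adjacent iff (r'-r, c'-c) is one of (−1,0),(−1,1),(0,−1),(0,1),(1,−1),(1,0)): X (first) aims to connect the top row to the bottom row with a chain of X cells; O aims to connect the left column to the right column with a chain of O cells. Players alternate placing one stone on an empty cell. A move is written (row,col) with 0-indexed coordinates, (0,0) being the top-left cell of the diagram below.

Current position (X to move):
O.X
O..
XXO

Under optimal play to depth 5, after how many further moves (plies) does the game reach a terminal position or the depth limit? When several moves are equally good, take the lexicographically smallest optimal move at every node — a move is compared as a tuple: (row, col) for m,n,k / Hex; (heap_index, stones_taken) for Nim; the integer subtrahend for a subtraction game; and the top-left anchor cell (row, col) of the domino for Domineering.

PV length from [O.X/O../XXO]: 3 plies

[O.X/O../XXO] X move#1: (0,1):+1/OXX/O../XXO*, (1,1):+1/O.X/OX./XXO, (1,2):+1/O.X/O.X/XXO
[OXX/O../XXO] O move#2: (1,1):-1/OXX/OO./XXO*, (1,2):-1/OXX/O.O/XXO
[OXX/OO./XXO] X move#3: (1,2):+1/OXX/OOX/XXO*
[OXX/OOX/XXO] end (terminal -1, O#4); searched O.X/O../XXO to 5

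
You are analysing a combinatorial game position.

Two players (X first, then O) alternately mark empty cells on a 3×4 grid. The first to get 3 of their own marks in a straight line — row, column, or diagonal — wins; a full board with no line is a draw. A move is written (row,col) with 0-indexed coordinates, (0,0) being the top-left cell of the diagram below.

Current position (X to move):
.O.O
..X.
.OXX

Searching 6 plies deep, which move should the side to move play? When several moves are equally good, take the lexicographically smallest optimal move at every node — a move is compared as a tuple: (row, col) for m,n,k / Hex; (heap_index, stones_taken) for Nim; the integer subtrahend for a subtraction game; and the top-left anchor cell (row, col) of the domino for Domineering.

X's best at [.O.O/..X./.OXX]: (0,2)

ply 1, X at .O.O/..X./.OXX | (0,0)=-1→XO.O/..X./.OXX; (0,2)=+1→.OXO/..X./.OXX*; (1,0)=-1→.O.O/X.X./.OXX; (1,1)=-1→.O.O/.XX./.OXX; (1,3)=-1→.O.O/..XX/.OXX; (2,0)=-1→.O.O/..X./XOXX
ply 2: .OXO/..X./.OXX is terminal -1 (O); from .O.O/..X./.OXX depth 6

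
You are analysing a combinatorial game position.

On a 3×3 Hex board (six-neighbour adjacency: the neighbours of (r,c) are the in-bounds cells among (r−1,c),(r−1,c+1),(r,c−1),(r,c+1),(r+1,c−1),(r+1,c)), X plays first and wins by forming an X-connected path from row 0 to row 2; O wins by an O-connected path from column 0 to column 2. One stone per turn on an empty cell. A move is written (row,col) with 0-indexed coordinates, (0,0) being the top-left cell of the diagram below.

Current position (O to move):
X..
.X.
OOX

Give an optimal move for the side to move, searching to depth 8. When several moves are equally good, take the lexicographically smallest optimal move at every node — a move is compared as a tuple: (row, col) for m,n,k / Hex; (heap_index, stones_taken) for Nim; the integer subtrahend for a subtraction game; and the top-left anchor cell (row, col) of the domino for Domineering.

ply 1, O at X../.X./OOX | (0,1)=-1→XO./.X./OOX; (0,2)=-1→X.O/.X./OOX; (1,0)=-1→X../OX./OOX; (1,2)=+1→X../.XO/OOX*
ply 2: X../.XO/OOX is terminal -1 (X); from X../.X./OOX depth 8

O's best at [X../.X./OOX]: (1,2)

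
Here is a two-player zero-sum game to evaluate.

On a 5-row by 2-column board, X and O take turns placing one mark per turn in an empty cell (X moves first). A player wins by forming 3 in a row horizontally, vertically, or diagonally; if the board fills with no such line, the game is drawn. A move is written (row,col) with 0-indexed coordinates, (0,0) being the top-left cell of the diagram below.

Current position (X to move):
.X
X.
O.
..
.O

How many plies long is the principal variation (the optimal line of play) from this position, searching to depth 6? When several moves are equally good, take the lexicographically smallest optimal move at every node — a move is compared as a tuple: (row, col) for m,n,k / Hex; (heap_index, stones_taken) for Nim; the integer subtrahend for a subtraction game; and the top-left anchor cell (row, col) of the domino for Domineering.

PV length from [.X/X./O./../.O]: 6 plies

[.X/X./O./../.O] X move#1: (0,0):+0/XX/X./O./../.O*, (1,1):+0/.X/XX/O./../.O, (2,1):+0/.X/X./OX/../.O, (3,0):+0/.X/X./O./X./.O, (3,1):+0/.X/X./O./.X/.O, (4,0):+0/.X/X./O./../XO
[XX/X./O./../.O] O move#2: (1,1):+0/XX/XO/O./../.O*, (2,1):+0/XX/X./OO/../.O, (3,0):+0/XX/X./O./O./.O, (3,1):+0/XX/X./O./.O/.O, (4,0):+0/XX/X./O./../OO
[XX/XO/O./../.O] X move#3: (2,1):+0/XX/XO/OX/../.O*, (3,0):+0/XX/XO/O./X./.O, (3,1):+0/XX/XO/O./.X/.O, (4,0):+0/XX/XO/O./../XO
[XX/XO/OX/../.O] O move#4: (3,0):+0/XX/XO/OX/O./.O*, (3,1):+0/XX/XO/OX/.O/.O, (4,0):+0/XX/XO/OX/../OO
[XX/XO/OX/O./.O] X move#5: (3,1):-1/XX/XO/OX/OX/.O, (4,0):+0/XX/XO/OX/O./XO*
[XX/XO/OX/O./XO] O move#6: (3,1):+0/XX/XO/OX/OO/XO*
[XX/XO/OX/OO/XO] end (terminal +0, X#7); searched .X/X./O./../.O to 6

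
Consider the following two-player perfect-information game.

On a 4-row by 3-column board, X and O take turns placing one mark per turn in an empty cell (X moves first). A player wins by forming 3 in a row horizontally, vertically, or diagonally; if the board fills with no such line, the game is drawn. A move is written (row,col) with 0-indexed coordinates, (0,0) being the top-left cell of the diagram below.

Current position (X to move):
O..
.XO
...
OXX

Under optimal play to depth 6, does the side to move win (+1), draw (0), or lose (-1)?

value(O../.XO/.../OXX, X) = +1

[O../.XO/.../OXX] X move#1: (0,1):-1/OX./.XO/.../OXX, (0,2):-1/O.X/.XO/.../OXX, (1,0):-1/O../XXO/.../OXX, (2,0):-1/O../.XO/X../OXX, (2,1):+1/O../.XO/.X./OXX*, (2,2):-1/O../.XO/..X/OXX
[O../.XO/.X./OXX] end (terminal -1, O#2); searched O../.XO/.../OXX to 6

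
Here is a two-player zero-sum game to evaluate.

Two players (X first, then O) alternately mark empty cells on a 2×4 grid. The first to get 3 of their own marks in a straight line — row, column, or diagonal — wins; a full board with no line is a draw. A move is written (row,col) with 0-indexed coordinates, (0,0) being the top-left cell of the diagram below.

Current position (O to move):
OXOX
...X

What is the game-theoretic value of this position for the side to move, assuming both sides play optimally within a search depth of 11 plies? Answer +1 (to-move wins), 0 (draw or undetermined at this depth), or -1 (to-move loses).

value(OXOX/...X, O) = 0

[OXOX/...X] O move#1: (1,0):+0/OXOX/O..X*, (1,1):+0/OXOX/.O.X, (1,2):+0/OXOX/..OX
[OXOX/O..X] X move#2: (1,1):+0/OXOX/OX.X*, (1,2):+0/OXOX/O.XX
[OXOX/OX.X] O move#3: (1,2):+0/OXOX/OXOX*
[OXOX/OXOX] end (terminal +0, X#4); searched OXOX/...X to 11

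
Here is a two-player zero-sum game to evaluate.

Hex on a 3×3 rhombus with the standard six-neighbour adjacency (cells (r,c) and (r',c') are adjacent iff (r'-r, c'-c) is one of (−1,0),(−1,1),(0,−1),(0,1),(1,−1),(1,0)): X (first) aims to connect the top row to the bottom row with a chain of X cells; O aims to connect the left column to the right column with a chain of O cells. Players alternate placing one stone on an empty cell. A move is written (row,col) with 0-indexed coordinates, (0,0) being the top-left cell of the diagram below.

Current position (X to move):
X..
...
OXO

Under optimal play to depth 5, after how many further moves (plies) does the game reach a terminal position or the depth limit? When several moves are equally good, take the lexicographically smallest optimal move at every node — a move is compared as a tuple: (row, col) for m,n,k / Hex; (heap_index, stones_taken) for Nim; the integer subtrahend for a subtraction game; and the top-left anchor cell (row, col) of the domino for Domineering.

PV length from [X../.../OXO]: 5 plies

p1 X@[X../.../OXO]: (0,1)[XX./.../OXO]-1 (0,2)[X.X/.../OXO]+1* (1,0)[X../X../OXO]-1 (1,1)[X../.X./OXO]+1 (1,2)[X../..X/OXO]+1
p2 O@[X.X/.../OXO]: (0,1)[XOX/.../OXO]-1* (1,0)[X.X/O../OXO]-1 (1,1)[X.X/.O./OXO]-1 (1,2)[X.X/..O/OXO]-1
p3 X@[XOX/.../OXO]: (1,0)[XOX/X../OXO]+1* (1,1)[XOX/.X./OXO]+1 (1,2)[XOX/..X/OXO]+1
p4 O@[XOX/X../OXO]: (1,1)[XOX/XO./OXO]-1* (1,2)[XOX/X.O/OXO]-1
p5 X@[XOX/XO./OXO]: (1,2)[XOX/XOX/OXO]+1*
p6 O@[XOX/XOX/OXO] terminal -1; root [X../.../OXO] d5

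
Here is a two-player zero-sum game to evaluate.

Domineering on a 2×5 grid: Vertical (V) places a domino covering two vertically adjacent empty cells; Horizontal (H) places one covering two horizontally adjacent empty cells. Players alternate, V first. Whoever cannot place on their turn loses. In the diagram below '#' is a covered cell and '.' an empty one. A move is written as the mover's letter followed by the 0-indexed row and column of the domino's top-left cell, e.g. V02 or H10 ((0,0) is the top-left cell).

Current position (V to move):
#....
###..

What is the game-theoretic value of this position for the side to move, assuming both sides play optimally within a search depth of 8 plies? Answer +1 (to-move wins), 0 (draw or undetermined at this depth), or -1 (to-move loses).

value(#..../###.., V) = +1

ply 1, V at #..../###.. | V03=+1→#..#./####.*; V04=-1→#...#/###.#
ply 2, H at #..#./####. | H01=-1→####./####.*
ply 3, V at ####./####. | V04=+1→#####/#####*
ply 4: #####/##### is terminal -1 (H); from #..../###.. depth 8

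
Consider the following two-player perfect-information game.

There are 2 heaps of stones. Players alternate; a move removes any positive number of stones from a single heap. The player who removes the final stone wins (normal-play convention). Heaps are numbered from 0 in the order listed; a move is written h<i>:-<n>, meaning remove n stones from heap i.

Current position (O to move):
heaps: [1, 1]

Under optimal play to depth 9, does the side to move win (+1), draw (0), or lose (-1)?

value((1,1), O) = -1

[(1,1)] O move#1: h0:-1:-1/(0,1)*, h1:-1:-1/(1,0)
[(0,1)] X move#2: h1:-1:+1/(0,0)*
[(0,0)] end (terminal -1, O#3); searched (1,1) to 9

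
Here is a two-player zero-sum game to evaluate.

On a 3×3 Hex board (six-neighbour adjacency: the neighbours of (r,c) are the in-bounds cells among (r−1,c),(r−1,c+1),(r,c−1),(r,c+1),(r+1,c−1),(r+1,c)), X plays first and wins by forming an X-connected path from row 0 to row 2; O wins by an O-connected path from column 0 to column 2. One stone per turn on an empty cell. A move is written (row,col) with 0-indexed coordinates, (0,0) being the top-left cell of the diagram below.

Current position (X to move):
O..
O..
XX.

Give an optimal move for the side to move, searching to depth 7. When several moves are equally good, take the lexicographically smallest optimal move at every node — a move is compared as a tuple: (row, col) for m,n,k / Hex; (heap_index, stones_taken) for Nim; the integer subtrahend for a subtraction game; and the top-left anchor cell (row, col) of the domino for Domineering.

p1 X@[O../O../XX.]: (0,1)[OX./O../XX.]-1 (0,2)[O.X/O../XX.]+1* (1,1)[O../OX./XX.]+1 (1,2)[O../O.X/XX.]-1 (2,2)[O../O../XXX]-1
p2 O@[O.X/O../XX.]: (0,1)[OOX/O../XX.]-1* (1,1)[O.X/OO./XX.]-1 (1,2)[O.X/O.O/XX.]-1 (2,2)[O.X/O../XXO]-1
p3 X@[OOX/O../XX.]: (1,1)[OOX/OX./XX.]+1* (1,2)[OOX/O.X/XX.]+1 (2,2)[OOX/O../XXX]+1
p4 O@[OOX/OX./XX.] terminal -1; root [O../O../XX.] d7

X's best at [O../O../XX.]: (0,2)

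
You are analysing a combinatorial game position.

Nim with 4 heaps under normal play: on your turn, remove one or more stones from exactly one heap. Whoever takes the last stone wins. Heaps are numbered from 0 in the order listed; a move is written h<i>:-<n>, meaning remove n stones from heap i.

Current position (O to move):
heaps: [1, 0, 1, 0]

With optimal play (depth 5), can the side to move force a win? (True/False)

O winning at [(1,0,1,0)]: False

ply 1, O at (1,0,1,0) | h0:-1=-1→(0,0,1,0)*; h2:-1=-1→(1,0,0,0)
ply 2, X at (0,0,1,0) | h2:-1=+1→(0,0,0,0)*
ply 3: (0,0,0,0) is terminal -1 (O); from (1,0,1,0) depth 5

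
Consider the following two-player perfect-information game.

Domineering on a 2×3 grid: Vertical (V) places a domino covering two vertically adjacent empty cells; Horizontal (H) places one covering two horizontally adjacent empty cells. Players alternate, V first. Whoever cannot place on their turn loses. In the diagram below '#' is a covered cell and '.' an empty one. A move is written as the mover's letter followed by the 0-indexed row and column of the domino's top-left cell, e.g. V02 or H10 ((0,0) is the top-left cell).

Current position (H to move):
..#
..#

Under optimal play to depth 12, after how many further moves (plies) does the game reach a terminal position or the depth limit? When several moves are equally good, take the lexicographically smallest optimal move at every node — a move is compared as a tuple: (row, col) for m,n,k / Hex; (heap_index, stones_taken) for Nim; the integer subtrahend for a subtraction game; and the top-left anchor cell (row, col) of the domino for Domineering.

PV length from [..#/..#]: 1 ply

ply 1, H at ..#/..# | H00=+1→###/..#*; H10=+1→..#/###
ply 2: ###/..# is terminal -1 (V); from ..#/..# depth 12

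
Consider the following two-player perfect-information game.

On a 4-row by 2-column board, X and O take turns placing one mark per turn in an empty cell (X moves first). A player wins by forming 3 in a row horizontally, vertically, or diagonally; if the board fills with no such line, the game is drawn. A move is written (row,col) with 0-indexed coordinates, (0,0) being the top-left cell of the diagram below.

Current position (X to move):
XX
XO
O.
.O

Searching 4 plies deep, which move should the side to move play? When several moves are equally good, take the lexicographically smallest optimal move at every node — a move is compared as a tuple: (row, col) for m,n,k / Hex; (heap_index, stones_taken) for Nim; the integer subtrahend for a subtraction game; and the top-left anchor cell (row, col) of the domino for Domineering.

ply 1, X at XX/XO/O./.O | (2,1)=+0→XX/XO/OX/.O*; (3,0)=-1→XX/XO/O./XO
ply 2, O at XX/XO/OX/.O | (3,0)=+0→XX/XO/OX/OO*
ply 3: XX/XO/OX/OO is terminal +0 (X); from XX/XO/O./.O depth 4

X's best at [XX/XO/O./.O]: (2,1)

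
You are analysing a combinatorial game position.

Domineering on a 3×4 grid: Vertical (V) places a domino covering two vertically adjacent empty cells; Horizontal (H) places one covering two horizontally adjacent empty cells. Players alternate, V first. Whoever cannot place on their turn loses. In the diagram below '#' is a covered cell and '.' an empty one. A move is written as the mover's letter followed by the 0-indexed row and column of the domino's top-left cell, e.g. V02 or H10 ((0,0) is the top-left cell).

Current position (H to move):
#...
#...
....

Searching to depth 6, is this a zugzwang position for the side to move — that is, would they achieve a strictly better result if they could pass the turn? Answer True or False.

zugzwang(#.../#.../...., H) = False

[#.../#.../....] H move#1: H01:-1/###./#.../...., H02:-1/#.##/#.../...., H11:+1/#.../###./....*, H12:+1/#.../#.##/...., H20:-1/#.../#.../##.., H21:-1/#.../#.../.##., H22:-1/#.../#.../..##
[#.../###./....] V move#2: V03:-1/#..#/####/....*, V13:-1/#.../####/...#
[#..#/####/....] H move#3: H01:+1/####/####/....*, H20:+1/#..#/####/##.., H21:+1/#..#/####/.##., H22:+1/#..#/####/..##
[####/####/....] end (terminal -1, V#4); searched #.../#.../.... to 6
pass branch (V moves first from the same position):
  | [#.../#.../....] V move#1: V01:-1/##../##../...., V02:+1/#.#./#.#./....*, V03:-1/#..#/#..#/...., V11:-1/#.../##../.#.., V12:+1/#.../#.#./..#., V13:-1/#.../#..#/...#
  | [#.#./#.#./....] H move#2: H20:-1/#.#./#.#./##..*, H21:-1/#.#./#.#./.##., H22:-1/#.#./#.#./..##
  | [#.#./#.#./##..] V move#3: V01:+1/###./###./##..*, V03:+1/#.##/#.##/##.., V13:+1/#.#./#.##/##.#
  | [###./###./##..] H move#4: H22:-1/###./###./####*
  | [###./###./####] V move#5: V03:+1/####/####/####*
  | [####/####/####] end (terminal -1, H#6); searched #.../#.../.... to 6
H moving scores +1; H passing scores -1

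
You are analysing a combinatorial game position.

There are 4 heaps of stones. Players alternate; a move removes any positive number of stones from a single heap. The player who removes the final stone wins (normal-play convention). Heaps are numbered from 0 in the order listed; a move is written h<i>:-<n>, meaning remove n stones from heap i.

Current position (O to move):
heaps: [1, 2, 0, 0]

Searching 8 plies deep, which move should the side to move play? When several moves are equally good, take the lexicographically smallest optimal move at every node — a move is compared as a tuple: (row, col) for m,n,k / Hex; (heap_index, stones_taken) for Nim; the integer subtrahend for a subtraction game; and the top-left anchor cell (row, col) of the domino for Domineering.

O's best at [(1,2,0,0)]: h1:-1

p1 O@[(1,2,0,0)]: h0:-1[(0,2,0,0)]-1 h1:-1[(1,1,0,0)]+1* h1:-2[(1,0,0,0)]-1
p2 X@[(1,1,0,0)]: h0:-1[(0,1,0,0)]-1* h1:-1[(1,0,0,0)]-1
p3 O@[(0,1,0,0)]: h1:-1[(0,0,0,0)]+1*
p4 X@[(0,0,0,0)] terminal -1; root [(1,2,0,0)] d8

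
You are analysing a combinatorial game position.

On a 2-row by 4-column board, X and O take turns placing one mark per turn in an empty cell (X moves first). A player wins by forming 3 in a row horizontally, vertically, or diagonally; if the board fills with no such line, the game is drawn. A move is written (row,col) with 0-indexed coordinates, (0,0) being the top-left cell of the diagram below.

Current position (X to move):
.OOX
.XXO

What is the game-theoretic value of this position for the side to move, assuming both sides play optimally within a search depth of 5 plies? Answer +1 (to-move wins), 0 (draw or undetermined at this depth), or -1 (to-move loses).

value(.OOX/.XXO, X) = +1

ply 1, X at .OOX/.XXO | (0,0)=+0→XOOX/.XXO; (1,0)=+1→.OOX/XXXO*
ply 2: .OOX/XXXO is terminal -1 (O); from .OOX/.XXO depth 5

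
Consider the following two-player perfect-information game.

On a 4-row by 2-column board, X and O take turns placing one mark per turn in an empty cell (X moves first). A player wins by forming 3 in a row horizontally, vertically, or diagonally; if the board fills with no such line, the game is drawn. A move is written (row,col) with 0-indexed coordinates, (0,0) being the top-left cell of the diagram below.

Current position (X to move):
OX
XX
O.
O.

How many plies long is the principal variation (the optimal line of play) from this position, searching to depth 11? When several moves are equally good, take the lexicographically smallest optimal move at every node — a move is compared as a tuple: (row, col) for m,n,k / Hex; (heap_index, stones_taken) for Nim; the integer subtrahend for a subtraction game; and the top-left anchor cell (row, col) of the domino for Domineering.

PV length from [OX/XX/O./O.]: 1 ply

p1 X@[OX/XX/O./O.]: (2,1)[OX/XX/OX/O.]+1* (3,1)[OX/XX/O./OX]+0
p2 O@[OX/XX/OX/O.] terminal -1; root [OX/XX/O./O.] d11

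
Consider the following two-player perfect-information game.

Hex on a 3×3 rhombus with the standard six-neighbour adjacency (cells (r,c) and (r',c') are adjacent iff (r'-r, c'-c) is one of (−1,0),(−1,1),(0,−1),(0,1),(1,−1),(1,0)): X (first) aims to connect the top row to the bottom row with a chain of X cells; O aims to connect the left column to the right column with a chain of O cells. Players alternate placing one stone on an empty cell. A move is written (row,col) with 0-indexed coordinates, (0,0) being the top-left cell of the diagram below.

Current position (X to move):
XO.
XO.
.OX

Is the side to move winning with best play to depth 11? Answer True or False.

X winning at [XO./XO./.OX]: True

ply 1, X at XO./XO./.OX | (0,2)=+1→XOX/XO./.OX*; (1,2)=+1→XO./XOX/.OX; (2,0)=+1→XO./XO./XOX
ply 2, O at XOX/XO./.OX | (1,2)=-1→XOX/XOO/.OX*; (2,0)=-1→XOX/XO./OOX
ply 3, X at XOX/XOO/.OX | (2,0)=+1→XOX/XOO/XOX*
ply 4: XOX/XOO/XOX is terminal -1 (O); from XO./XO./.OX depth 11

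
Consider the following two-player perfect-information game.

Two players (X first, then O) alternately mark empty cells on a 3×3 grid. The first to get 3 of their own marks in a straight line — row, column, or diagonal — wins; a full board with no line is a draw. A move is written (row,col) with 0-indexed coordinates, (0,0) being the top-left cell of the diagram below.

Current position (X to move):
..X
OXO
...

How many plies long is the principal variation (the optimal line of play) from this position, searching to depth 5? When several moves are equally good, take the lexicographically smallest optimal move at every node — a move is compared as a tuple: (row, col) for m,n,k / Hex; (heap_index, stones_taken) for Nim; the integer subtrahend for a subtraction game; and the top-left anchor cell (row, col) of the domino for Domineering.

PV length from [..X/OXO/...]: 3 plies

p1 X@[..X/OXO/...]: (0,0)[X.X/OXO/...]+1* (0,1)[.XX/OXO/...]+1 (2,0)[..X/OXO/X..]+1 (2,1)[..X/OXO/.X.]+1 (2,2)[..X/OXO/..X]+1
p2 O@[X.X/OXO/...]: (0,1)[XOX/OXO/...]-1* (2,0)[X.X/OXO/O..]-1 (2,1)[X.X/OXO/.O.]-1 (2,2)[X.X/OXO/..O]-1
p3 X@[XOX/OXO/...]: (2,0)[XOX/OXO/X..]+1* (2,1)[XOX/OXO/.X.]+1 (2,2)[XOX/OXO/..X]+1
p4 O@[XOX/OXO/X..] terminal -1; root [..X/OXO/...] d5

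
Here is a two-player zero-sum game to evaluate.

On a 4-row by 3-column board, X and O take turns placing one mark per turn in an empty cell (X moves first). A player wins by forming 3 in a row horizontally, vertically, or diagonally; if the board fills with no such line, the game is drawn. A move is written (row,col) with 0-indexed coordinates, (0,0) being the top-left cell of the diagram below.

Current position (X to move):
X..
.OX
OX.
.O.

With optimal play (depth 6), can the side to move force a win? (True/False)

ply 1, X at X../.OX/OX./.O. | (0,1)=-1→XX./.OX/OX./.O.; (0,2)=+1→X.X/.OX/OX./.O.*; (1,0)=-1→X../XOX/OX./.O.; (2,2)=-1→X../.OX/OXX/.O.; (3,0)=+1→X../.OX/OX./XO.; (3,2)=-1→X../.OX/OX./.OX
ply 2, O at X.X/.OX/OX./.O. | (0,1)=-1→XOX/.OX/OX./.O.*; (1,0)=-1→X.X/OOX/OX./.O.; (2,2)=-1→X.X/.OX/OXO/.O.; (3,0)=-1→X.X/.OX/OX./OO.; (3,2)=-1→X.X/.OX/OX./.OO
ply 3, X at XOX/.OX/OX./.O. | (1,0)=+1→XOX/XOX/OX./.O.*; (2,2)=+1→XOX/.OX/OXX/.O.; (3,0)=+1→XOX/.OX/OX./XO.; (3,2)=+1→XOX/.OX/OX./.OX
ply 4, O at XOX/XOX/OX./.O. | (2,2)=-1→XOX/XOX/OXO/.O.*; (3,0)=-1→XOX/XOX/OX./OO.; (3,2)=-1→XOX/XOX/OX./.OO
ply 5, X at XOX/XOX/OXO/.O. | (3,0)=+1→XOX/XOX/OXO/XO.*; (3,2)=+1→XOX/XOX/OXO/.OX
ply 6: XOX/XOX/OXO/XO. is terminal -1 (O); from X../.OX/OX./.O. depth 6

X winning at [X../.OX/OX./.O.]: True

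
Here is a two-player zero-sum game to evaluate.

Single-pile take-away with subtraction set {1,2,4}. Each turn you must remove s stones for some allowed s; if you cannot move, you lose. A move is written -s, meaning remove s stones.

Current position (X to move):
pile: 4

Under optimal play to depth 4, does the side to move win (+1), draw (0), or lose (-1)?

value(4, X) = +1

ply 1, X at 4 | -1=+1→3*; -2=-1→2; -4=+1→0
ply 2, O at 3 | -1=-1→2*; -2=-1→1
ply 3, X at 2 | -1=-1→1; -2=+1→0*
ply 4: 0 is terminal -1 (O); from 4 depth 4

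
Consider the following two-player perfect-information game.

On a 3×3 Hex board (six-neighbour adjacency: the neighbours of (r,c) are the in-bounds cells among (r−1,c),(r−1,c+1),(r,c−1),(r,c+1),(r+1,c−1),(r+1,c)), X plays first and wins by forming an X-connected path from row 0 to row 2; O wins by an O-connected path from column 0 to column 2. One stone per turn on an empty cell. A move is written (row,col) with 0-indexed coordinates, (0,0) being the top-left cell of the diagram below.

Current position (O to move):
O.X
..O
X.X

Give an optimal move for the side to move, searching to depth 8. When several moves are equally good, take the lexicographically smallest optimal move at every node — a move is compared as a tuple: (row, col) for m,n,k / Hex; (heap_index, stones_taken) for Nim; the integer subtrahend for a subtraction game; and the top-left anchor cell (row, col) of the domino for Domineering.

O's best at [O.X/..O/X.X]: (1,1)

ply 1, O at O.X/..O/X.X | (0,1)=-1→OOX/..O/X.X; (1,0)=-1→O.X/O.O/X.X; (1,1)=+1→O.X/.OO/X.X*; (2,1)=-1→O.X/..O/XOX
ply 2, X at O.X/.OO/X.X | (0,1)=-1→OXX/.OO/X.X*; (1,0)=-1→O.X/XOO/X.X; (2,1)=-1→O.X/.OO/XXX
ply 3, O at OXX/.OO/X.X | (1,0)=+1→OXX/OOO/X.X*; (2,1)=-1→OXX/.OO/XOX
ply 4: OXX/OOO/X.X is terminal -1 (X); from O.X/..O/X.X depth 8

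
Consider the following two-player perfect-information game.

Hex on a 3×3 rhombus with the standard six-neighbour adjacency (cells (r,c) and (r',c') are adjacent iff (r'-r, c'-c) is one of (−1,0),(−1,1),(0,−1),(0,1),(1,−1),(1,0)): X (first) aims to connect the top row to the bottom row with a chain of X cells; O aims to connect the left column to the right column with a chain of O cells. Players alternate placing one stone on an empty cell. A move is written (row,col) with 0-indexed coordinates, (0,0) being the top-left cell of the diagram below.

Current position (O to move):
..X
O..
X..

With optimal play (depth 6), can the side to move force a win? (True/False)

O winning at [..X/O../X..]: False

p1 O@[..X/O../X..]: (0,0)[O.X/O../X..]-1* (0,1)[.OX/O../X..]-1 (1,1)[..X/OO./X..]-1 (1,2)[..X/O.O/X..]-1 (2,1)[..X/O../XO.]-1 (2,2)[..X/O../X.O]-1
p2 X@[O.X/O../X..]: (0,1)[OXX/O../X..]+1* (1,1)[O.X/OX./X..]+1 (1,2)[O.X/O.X/X..]+1 (2,1)[O.X/O../XX.]+1 (2,2)[O.X/O../X.X]+1
p3 O@[OXX/O../X..]: (1,1)[OXX/OO./X..]-1* (1,2)[OXX/O.O/X..]-1 (2,1)[OXX/O../XO.]-1 (2,2)[OXX/O../X.O]-1
p4 X@[OXX/OO./X..]: (1,2)[OXX/OOX/X..]+1* (2,1)[OXX/OO./XX.]-1 (2,2)[OXX/OO./X.X]-1
p5 O@[OXX/OOX/X..]: (2,1)[OXX/OOX/XO.]-1* (2,2)[OXX/OOX/X.O]-1
p6 X@[OXX/OOX/XO.]: (2,2)[OXX/OOX/XOX]+1*
p7 O@[OXX/OOX/XOX] terminal -1; root [..X/O../X..] d6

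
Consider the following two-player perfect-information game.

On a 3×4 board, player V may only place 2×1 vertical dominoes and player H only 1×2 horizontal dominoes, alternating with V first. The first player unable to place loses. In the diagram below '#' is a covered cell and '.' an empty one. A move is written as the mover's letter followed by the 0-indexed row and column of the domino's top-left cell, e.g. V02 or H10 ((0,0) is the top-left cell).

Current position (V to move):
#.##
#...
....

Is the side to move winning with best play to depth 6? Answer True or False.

p1 V@[#.##/#.../....]: V01[####/##../....]-1 V11[#.##/##../.#..]-1 V12[#.##/#.#./..#.]+1* V13[#.##/#..#/...#]-1
p2 H@[#.##/#.#./..#.]: H20[#.##/#.#./###.]-1*
p3 V@[#.##/#.#./###.]: V01[####/###./###.]+1* V13[#.##/#.##/####]+1
p4 H@[####/###./###.] terminal -1; root [#.##/#.../....] d6

V winning at [#.##/#.../....]: True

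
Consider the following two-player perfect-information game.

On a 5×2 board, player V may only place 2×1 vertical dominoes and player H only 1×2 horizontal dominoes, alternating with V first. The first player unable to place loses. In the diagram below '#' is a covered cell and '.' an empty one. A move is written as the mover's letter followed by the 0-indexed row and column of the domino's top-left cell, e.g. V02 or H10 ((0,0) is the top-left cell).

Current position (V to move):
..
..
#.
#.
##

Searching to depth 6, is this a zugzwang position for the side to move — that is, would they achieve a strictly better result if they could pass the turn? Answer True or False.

[../../#./#./##] V move#1: V00:+1/#./#./#./#./##*, V01:+1/.#/.#/#./#./##, V11:-1/../.#/##/#./##, V21:-1/../../##/##/##
[#./#./#./#./##] end (terminal -1, H#2); searched ../../#./#./## to 6
if V skipped the turn, H would face:
~ [../../#./#./##] H move#1: H00:-1/##/../#./#./##, H10:+1/../##/#./#./##*
~ [../##/#./#./##] V move#2: V21:-1/../##/##/##/##*
~ [../##/##/##/##] H move#3: H00:+1/##/##/##/##/##*
~ [##/##/##/##/##] end (terminal -1, V#4); searched ../../#./#./## to 6
compare (V): move=+1 vs pass=-1

zugzwang(../../#./#./##, V) = False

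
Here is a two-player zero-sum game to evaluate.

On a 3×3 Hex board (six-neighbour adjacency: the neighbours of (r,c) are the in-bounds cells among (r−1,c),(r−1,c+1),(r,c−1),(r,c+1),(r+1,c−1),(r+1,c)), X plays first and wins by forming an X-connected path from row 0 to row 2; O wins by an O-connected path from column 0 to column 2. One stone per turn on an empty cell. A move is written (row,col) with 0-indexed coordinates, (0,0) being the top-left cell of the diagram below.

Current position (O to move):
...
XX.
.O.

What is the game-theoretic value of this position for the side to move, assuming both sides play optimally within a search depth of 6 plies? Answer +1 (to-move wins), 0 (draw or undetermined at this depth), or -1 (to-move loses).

[.../XX./.O.] O move#1: (0,0):-1/O../XX./.O., (0,1):-1/.O./XX./.O., (0,2):-1/..O/XX./.O., (1,2):-1/.../XXO/.O., (2,0):+1/.../XX./OO.*, (2,2):-1/.../XX./.OO
[.../XX./OO.] X move#2: (0,0):-1/X../XX./OO.*, (0,1):-1/.X./XX./OO., (0,2):-1/..X/XX./OO., (1,2):-1/.../XXX/OO., (2,2):-1/.../XX./OOX
[X../XX./OO.] O move#3: (0,1):+1/XO./XX./OO.*, (0,2):+1/X.O/XX./OO., (1,2):+1/X../XXO/OO., (2,2):+1/X../XX./OOO
[XO./XX./OO.] X move#4: (0,2):-1/XOX/XX./OO.*, (1,2):-1/XO./XXX/OO., (2,2):-1/XO./XX./OOX
[XOX/XX./OO.] O move#5: (1,2):+1/XOX/XXO/OO.*, (2,2):+1/XOX/XX./OOO
[XOX/XXO/OO.] end (terminal -1, X#6); searched .../XX./.O. to 6

value(.../XX./.O., O) = +1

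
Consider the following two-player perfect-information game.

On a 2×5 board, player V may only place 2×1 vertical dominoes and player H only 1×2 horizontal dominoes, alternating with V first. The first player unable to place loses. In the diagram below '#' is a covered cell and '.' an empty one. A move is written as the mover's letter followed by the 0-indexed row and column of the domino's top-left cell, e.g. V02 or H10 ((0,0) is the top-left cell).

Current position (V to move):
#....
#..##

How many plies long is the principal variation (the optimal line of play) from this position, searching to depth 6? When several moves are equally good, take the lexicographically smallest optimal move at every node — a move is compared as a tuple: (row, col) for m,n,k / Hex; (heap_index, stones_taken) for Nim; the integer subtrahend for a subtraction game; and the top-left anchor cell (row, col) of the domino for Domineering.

PV length from [#..../#..##]: 3 plies

p1 V@[#..../#..##]: V01[##.../##.##]-1 V02[#.#../#.###]+1*
p2 H@[#.#../#.###]: H03[#.###/#.###]-1*
p3 V@[#.###/#.###]: V01[#####/#####]+1*
p4 H@[#####/#####] terminal -1; root [#..../#..##] d6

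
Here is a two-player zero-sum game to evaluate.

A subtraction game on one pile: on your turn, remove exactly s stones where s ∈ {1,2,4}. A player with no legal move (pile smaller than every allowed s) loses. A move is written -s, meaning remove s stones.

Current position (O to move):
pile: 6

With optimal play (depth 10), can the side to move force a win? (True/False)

O winning at [6]: False

p1 O@[6]: -1[5]-1* -2[4]-1 -4[2]-1
p2 X@[5]: -1[4]-1 -2[3]+1* -4[1]-1
p3 O@[3]: -1[2]-1* -2[1]-1
p4 X@[2]: -1[1]-1 -2[0]+1*
p5 O@[0] terminal -1; root [6] d10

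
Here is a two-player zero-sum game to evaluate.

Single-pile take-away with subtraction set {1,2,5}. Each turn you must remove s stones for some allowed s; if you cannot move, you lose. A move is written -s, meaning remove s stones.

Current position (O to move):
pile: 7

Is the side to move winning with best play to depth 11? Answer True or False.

O winning at [7]: True

[7] O move#1: -1:+1/6*, -2:-1/5, -5:-1/2
[6] X move#2: -1:-1/5*, -2:-1/4, -5:-1/1
[5] O move#3: -1:-1/4, -2:+1/3*, -5:+1/0
[3] X move#4: -1:-1/2*, -2:-1/1
[2] O move#5: -1:-1/1, -2:+1/0*
[0] end (terminal -1, X#6); searched 7 to 11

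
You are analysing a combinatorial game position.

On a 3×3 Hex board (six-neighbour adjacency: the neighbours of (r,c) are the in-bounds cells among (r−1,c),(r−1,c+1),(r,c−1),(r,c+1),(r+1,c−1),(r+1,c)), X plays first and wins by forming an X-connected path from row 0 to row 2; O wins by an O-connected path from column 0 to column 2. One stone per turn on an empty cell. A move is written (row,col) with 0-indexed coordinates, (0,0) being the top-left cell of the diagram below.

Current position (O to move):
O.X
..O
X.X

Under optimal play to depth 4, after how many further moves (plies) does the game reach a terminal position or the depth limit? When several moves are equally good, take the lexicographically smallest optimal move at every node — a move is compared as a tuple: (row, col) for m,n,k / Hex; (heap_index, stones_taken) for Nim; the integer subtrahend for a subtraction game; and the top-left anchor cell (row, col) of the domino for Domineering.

PV length from [O.X/..O/X.X]: 3 plies

[O.X/..O/X.X] O move#1: (0,1):-1/OOX/..O/X.X, (1,0):-1/O.X/O.O/X.X, (1,1):+1/O.X/.OO/X.X*, (2,1):-1/O.X/..O/XOX
[O.X/.OO/X.X] X move#2: (0,1):-1/OXX/.OO/X.X*, (1,0):-1/O.X/XOO/X.X, (2,1):-1/O.X/.OO/XXX
[OXX/.OO/X.X] O move#3: (1,0):+1/OXX/OOO/X.X*, (2,1):-1/OXX/.OO/XOX
[OXX/OOO/X.X] end (terminal -1, X#4); searched O.X/..O/X.X to 4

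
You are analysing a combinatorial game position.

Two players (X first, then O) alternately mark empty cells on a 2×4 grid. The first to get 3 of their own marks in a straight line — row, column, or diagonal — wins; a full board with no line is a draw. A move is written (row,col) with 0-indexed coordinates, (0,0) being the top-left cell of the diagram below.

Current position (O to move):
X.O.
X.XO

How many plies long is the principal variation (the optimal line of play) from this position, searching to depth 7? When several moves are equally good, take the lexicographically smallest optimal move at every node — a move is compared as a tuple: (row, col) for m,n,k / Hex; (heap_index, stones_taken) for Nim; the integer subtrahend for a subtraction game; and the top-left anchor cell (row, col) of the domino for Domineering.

PV length from [X.O./X.XO]: 3 plies

[X.O./X.XO] O move#1: (0,1):-1/XOO./X.XO, (0,3):-1/X.OO/X.XO, (1,1):+0/X.O./XOXO*
[X.O./XOXO] X move#2: (0,1):+0/XXO./XOXO*, (0,3):+0/X.OX/XOXO
[XXO./XOXO] O move#3: (0,3):+0/XXOO/XOXO*
[XXOO/XOXO] end (terminal +0, X#4); searched X.O./X.XO to 7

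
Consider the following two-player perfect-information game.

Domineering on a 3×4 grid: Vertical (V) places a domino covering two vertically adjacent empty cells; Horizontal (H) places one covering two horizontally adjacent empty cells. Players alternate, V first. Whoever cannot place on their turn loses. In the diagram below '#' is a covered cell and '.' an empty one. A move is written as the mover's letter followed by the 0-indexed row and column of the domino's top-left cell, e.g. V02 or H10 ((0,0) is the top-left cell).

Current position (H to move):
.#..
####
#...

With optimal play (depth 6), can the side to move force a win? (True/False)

H winning at [.#../####/#...]: True

[.#../####/#...] H move#1: H02:+1/.###/####/#...*, H21:+1/.#../####/###., H22:+1/.#../####/#.##
[.###/####/#...] end (terminal -1, V#2); searched .#../####/#... to 6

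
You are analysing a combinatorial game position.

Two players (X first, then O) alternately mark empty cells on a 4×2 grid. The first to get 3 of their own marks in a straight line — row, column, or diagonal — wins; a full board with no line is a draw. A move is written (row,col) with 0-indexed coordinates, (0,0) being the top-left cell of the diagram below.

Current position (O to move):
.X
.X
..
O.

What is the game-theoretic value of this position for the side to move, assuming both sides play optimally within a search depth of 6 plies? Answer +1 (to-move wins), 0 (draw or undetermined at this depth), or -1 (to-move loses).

p1 O@[.X/.X/../O.]: (0,0)[OX/.X/../O.]-1 (1,0)[.X/OX/../O.]-1 (2,0)[.X/.X/O./O.]-1 (2,1)[.X/.X/.O/O.]+0* (3,1)[.X/.X/../OO]-1
p2 X@[.X/.X/.O/O.]: (0,0)[XX/.X/.O/O.]+0* (1,0)[.X/XX/.O/O.]+0 (2,0)[.X/.X/XO/O.]+0 (3,1)[.X/.X/.O/OX]+0
p3 O@[XX/.X/.O/O.]: (1,0)[XX/OX/.O/O.]+0* (2,0)[XX/.X/OO/O.]+0 (3,1)[XX/.X/.O/OO]+0
p4 X@[XX/OX/.O/O.]: (2,0)[XX/OX/XO/O.]+0* (3,1)[XX/OX/.O/OX]-1
p5 O@[XX/OX/XO/O.]: (3,1)[XX/OX/XO/OO]+0*
p6 X@[XX/OX/XO/OO] terminal +0; root [.X/.X/../O.] d6

value(.X/.X/../O., O) = 0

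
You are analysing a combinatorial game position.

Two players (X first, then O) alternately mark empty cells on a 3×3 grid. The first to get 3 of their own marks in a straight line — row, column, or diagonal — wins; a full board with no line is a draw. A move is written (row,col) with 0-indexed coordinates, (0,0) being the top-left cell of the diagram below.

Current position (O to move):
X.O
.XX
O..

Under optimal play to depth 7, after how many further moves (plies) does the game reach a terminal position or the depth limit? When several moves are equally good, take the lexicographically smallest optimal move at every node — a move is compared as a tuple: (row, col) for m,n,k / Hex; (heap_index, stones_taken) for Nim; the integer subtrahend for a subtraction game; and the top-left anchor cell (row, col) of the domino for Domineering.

[X.O/.XX/O..] O move#1: (0,1):-1/XOO/.XX/O..*, (1,0):-1/X.O/OXX/O.., (2,1):-1/X.O/.XX/OO., (2,2):-1/X.O/.XX/O.O
[XOO/.XX/O..] X move#2: (1,0):+1/XOO/XXX/O..*, (2,1):+1/XOO/.XX/OX., (2,2):+1/XOO/.XX/O.X
[XOO/XXX/O..] end (terminal -1, O#3); searched X.O/.XX/O.. to 7

PV length from [X.O/.XX/O..]: 2 plies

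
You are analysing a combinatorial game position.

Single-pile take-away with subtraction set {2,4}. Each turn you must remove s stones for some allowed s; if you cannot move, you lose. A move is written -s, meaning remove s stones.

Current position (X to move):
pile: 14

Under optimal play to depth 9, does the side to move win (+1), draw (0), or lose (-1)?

[14] X move#1: -2:+1/12*, -4:-1/10
[12] O move#2: -2:-1/10*, -4:-1/8
[10] X move#3: -2:-1/8, -4:+1/6*
[6] O move#4: -2:-1/4*, -4:-1/2
[4] X move#5: -2:-1/2, -4:+1/0*
[0] end (terminal -1, O#6); searched 14 to 9

value(14, X) = +1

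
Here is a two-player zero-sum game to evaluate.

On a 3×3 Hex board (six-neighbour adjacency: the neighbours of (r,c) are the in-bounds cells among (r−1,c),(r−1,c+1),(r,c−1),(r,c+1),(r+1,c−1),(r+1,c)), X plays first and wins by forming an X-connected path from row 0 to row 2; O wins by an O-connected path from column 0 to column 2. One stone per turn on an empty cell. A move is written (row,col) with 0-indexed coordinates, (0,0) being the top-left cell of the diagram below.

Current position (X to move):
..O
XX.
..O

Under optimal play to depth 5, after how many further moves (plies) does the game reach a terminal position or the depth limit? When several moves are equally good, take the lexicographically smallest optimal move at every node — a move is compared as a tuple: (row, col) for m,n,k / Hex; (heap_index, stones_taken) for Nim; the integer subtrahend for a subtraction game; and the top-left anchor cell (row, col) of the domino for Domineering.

ply 1, X at ..O/XX./..O | (0,0)=+1→X.O/XX./..O*; (0,1)=+1→.XO/XX./..O; (1,2)=+1→..O/XXX/..O; (2,0)=+1→..O/XX./X.O; (2,1)=+1→..O/XX./.XO
ply 2, O at X.O/XX./..O | (0,1)=-1→XOO/XX./..O*; (1,2)=-1→X.O/XXO/..O; (2,0)=-1→X.O/XX./O.O; (2,1)=-1→X.O/XX./.OO
ply 3, X at XOO/XX./..O | (1,2)=+1→XOO/XXX/..O*; (2,0)=+1→XOO/XX./X.O; (2,1)=+1→XOO/XX./.XO
ply 4, O at XOO/XXX/..O | (2,0)=-1→XOO/XXX/O.O*; (2,1)=-1→XOO/XXX/.OO
ply 5, X at XOO/XXX/O.O | (2,1)=+1→XOO/XXX/OXO*
ply 6: XOO/XXX/OXO is terminal -1 (O); from ..O/XX./..O depth 5

PV length from [..O/XX./..O]: 5 plies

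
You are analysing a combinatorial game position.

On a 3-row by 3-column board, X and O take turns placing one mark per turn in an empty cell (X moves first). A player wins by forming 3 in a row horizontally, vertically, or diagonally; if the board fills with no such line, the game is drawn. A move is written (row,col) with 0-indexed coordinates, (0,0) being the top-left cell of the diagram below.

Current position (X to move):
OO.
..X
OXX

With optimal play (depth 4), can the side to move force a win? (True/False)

ply 1, X at OO./..X/OXX | (0,2)=+1→OOX/..X/OXX*; (1,0)=-1→OO./X.X/OXX; (1,1)=-1→OO./.XX/OXX
ply 2: OOX/..X/OXX is terminal -1 (O); from OO./..X/OXX depth 4

X winning at [OO./..X/OXX]: True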